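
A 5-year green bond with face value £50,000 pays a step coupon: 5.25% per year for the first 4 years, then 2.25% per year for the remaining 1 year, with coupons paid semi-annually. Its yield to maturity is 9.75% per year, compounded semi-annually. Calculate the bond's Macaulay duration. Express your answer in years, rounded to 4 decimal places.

4.3874 years

Periodic yield y = 0.04875. Discount each cash flow and weight by its period:
  t   CF        PV=CF/(1+0.04875)^t    t·PV
  1     1,312.50     1,251.4899     1,251.4899
  2     1,312.50     1,193.3157     2,386.6315
  3     1,312.50     1,137.8457     3,413.5372
  4     1,312.50     1,084.9542     4,339.8169
  5     1,312.50     1,034.5213     5,172.6066
  6     1,312.50       986.4327     5,918.5963
  7     1,312.50       940.5795     6,584.0563
  8     1,312.50       896.8577     7,174.8613
  9       562.50       366.5007     3,298.5059
  10   50,562.50    31,412.9556   314,129.5561
  Σ                 40,305.4530   353,669.6580
Price P = Σ PV = 40,305.4530.
Macaulay duration = Σ(t·PV) / P = 353,669.6580 / 40,305.4530 = 8.77473 half-year periods.
In years: 8.77473 / 2 = 4.38737 years.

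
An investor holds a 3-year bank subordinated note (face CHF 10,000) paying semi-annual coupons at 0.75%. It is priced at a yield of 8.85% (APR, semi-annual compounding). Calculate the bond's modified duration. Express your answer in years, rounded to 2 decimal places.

Periodic yield y = 0.04425. First find Macaulay duration:
  t   CF        PV=CF/(1+0.04425)^t    t·PV
  1        37.50        35.9109        35.9109
  2        37.50        34.3892        68.7784
  3        37.50        32.9320        98.7959
  4        37.50        31.5365       126.1460
  5        37.50        30.2001       151.0007
  6    10,037.50     7,741.0283    46,446.1697
  Σ                  7,905.9970    46,926.8017
P = 7,905.9970; Macaulay duration = 46,926.8017 / 7,905.9970 = 5.93560 half-year periods = 2.96780 years.
Modified duration = D_Mac / (1 + y) = 2.96780 / 1.04425 = 2.84204 years.

2.84 years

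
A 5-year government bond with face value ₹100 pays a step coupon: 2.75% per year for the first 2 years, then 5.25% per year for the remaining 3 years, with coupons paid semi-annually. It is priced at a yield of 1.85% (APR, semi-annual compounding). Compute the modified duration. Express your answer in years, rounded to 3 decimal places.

4.609 years

Periodic yield y = 0.00925. First find Macaulay duration:
  t   CF        PV=CF/(1+0.00925)^t    t·PV
  1        1.375         1.3624         1.3624
  2        1.375         1.3499         2.6998
  3        1.375         1.3375         4.0126
  4        1.375         1.3253         5.3011
  5        2.625         2.5069        12.5345
  6        2.625         2.4839        14.9035
  7        2.625         2.4611        17.2280
  8        2.625         2.4386        19.5087
  9        2.625         2.4162        21.7462
  10     102.625        93.5978       935.9779
  Σ                    111.2797     1,035.2748
P = 111.2797; Macaulay duration = 1,035.2748 / 111.2797 = 9.30336 half-year periods = 4.65168 years.
Modified duration = D_Mac / (1 + y) = 4.65168 / 1.00925 = 4.60904 years.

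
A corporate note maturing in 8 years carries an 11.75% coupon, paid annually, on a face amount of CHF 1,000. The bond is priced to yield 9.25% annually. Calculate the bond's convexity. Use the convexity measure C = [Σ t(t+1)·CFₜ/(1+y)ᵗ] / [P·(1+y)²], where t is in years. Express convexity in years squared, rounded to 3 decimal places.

38.236

With y = 0.0925:
  t   CF        PV=CF/(1+0.0925)^t    t·PV        t(t+1)·PV
  1       117.50       107.5515       107.5515         215.1030
  2       117.50        98.4453       196.8906         590.6718
  3       117.50        90.1101       270.3303       1,081.3213
  4       117.50        82.4807       329.9226       1,649.6130
  5       117.50        75.4972       377.4858       2,264.9149
  6       117.50        69.1050       414.6297       2,902.4081
  7       117.50        63.2540       442.7777       3,542.2220
  8     1,117.50       550.6504     4,405.2033      39,646.8295
  Σ                  1,137.0940     6,544.7916      51,893.0837
P = 1,137.0940.
Convexity = Σ t(t+1)·PV / [P·(1+y)²] = 51,893.0837 / (1,137.0940 × 1.193556) = 38.23580.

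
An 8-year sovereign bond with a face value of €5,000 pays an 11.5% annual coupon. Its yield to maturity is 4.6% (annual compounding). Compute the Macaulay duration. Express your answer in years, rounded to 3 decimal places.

Periodic yield y = 0.046. Discount each cash flow and weight by its year:
  t   CF        PV=CF/(1+0.046)^t    t·PV
  1       575.00       549.7132       549.7132
  2       575.00       525.5384     1,051.0769
  3       575.00       502.4268     1,507.2804
  4       575.00       480.3315     1,921.3262
  5       575.00       459.2080     2,296.0399
  6       575.00       439.0134     2,634.0802
  7       575.00       419.7068     2,937.9479
  8     5,575.00     3,890.3744    31,122.9950
  Σ                  7,266.3125    44,020.4595
Price P = Σ PV = 7,266.3125.
Macaulay duration = Σ(t·PV) / P = 44,020.4595 / 7,266.3125 = 6.05816 years.

6.058 years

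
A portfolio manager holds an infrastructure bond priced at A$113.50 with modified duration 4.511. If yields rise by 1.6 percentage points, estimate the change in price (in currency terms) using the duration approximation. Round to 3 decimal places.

Duration approximation: ΔP/P ≈ -D_mod · Δy = -4.511 × (+0.016) = -0.072176.
ΔP ≈ 113.50 × (-0.072176) = -8.191976.

-A$8.192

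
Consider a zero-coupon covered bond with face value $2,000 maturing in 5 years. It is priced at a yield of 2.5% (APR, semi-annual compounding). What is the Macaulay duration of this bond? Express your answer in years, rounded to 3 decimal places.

A zero-coupon bond has a single cash flow at maturity, so its Macaulay duration equals its maturity: 5 years.
(Equivalently: 10 semi-annual periods ÷ 2 = 5 years.)

5.000 years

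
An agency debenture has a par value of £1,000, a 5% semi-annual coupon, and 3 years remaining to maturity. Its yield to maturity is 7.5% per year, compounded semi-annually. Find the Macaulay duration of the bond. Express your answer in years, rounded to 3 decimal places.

2.816 years

Periodic yield y = 0.0375. Discount each cash flow and weight by its period:
  t   CF        PV=CF/(1+0.0375)^t    t·PV
  1        25.00        24.0964        24.0964
  2        25.00        23.2254        46.4509
  3        25.00        22.3860        67.1579
  4        25.00        21.5768        86.3073
  5        25.00        20.7969       103.9847
  6     1,025.00       821.8551     4,931.1304
  Σ                    933.9366     5,259.1275
Price P = Σ PV = 933.9366.
Macaulay duration = Σ(t·PV) / P = 5,259.1275 / 933.9366 = 5.63114 half-year periods.
In years: 5.63114 / 2 = 2.81557 years.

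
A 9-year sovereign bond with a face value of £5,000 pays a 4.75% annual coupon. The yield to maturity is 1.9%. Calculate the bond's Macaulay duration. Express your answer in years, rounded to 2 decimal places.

7.70 years

Periodic yield y = 0.019. Discount each cash flow and weight by its year:
  t   CF        PV=CF/(1+0.019)^t    t·PV
  1       237.50       233.0716       233.0716
  2       237.50       228.7258       457.4517
  3       237.50       224.4611       673.3833
  4       237.50       220.2758       881.1034
  5       237.50       216.1686     1,080.8432
  6       237.50       212.1380     1,272.8281
  7       237.50       208.1826     1,457.2779
  8       237.50       204.3008     1,634.4067
  9     5,237.50     4,421.3651    39,792.2860
  Σ                  6,168.6896    47,482.6518
Price P = Σ PV = 6,168.6896.
Macaulay duration = Σ(t·PV) / P = 47,482.6518 / 6,168.6896 = 7.69736 years.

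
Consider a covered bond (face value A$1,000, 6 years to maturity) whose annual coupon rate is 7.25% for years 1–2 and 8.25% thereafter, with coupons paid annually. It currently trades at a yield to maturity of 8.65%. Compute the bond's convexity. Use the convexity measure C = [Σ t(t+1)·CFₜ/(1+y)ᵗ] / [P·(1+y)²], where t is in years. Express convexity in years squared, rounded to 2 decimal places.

With y = 0.0865:
  t   CF        PV=CF/(1+0.0865)^t    t·PV        t(t+1)·PV
  1        72.50        66.7280        66.7280         133.4561
  2        72.50        61.4156       122.8312         368.4935
  3        82.50        64.3228       192.9683         771.8733
  4        82.50        59.2018       236.8073       1,184.0363
  5        82.50        54.4886       272.4428       1,634.6567
  6     1,082.50       658.0358     3,948.2148      27,637.5036
  Σ                    964.1925     4,839.9923      31,730.0193
P = 964.1925.
Convexity = Σ t(t+1)·PV / [P·(1+y)²] = 31,730.0193 / (964.1925 × 1.180482) = 27.87707.

27.88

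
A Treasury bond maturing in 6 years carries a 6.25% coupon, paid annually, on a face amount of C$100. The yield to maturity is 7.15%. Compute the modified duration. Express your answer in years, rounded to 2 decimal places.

4.82 years

Periodic yield y = 0.0715. First find Macaulay duration:
  t   CF        PV=CF/(1+0.0715)^t    t·PV
  1         6.25         5.8329         5.8329
  2         6.25         5.4437        10.8874
  3         6.25         5.0805        15.2414
  4         6.25         4.7415        18.9658
  5         6.25         4.4251        22.1253
  6       106.25        70.2063       421.2376
  Σ                     95.7299       494.2905
P = 95.7299; Macaulay duration = 494.2905 / 95.7299 = 5.16339 years.
Modified duration = D_Mac / (1 + y) = 5.16339 / 1.0715 = 4.81884 years.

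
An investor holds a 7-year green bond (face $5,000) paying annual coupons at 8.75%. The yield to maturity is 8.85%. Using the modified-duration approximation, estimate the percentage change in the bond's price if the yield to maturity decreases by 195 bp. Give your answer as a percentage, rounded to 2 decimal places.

+9.88%

Periodic yield y = 0.0885. Modified duration first:
  t   CF        PV=CF/(1+0.0885)^t    t·PV
  1       437.50       401.9293       401.9293
  2       437.50       369.2506       738.5012
  3       437.50       339.2288     1,017.6865
  4       437.50       311.6480     1,246.5919
  5       437.50       286.3096     1,431.5479
  6       437.50       263.0313     1,578.1879
  7     5,437.50     3,003.3105    21,023.1736
  Σ                  4,974.7081    27,437.6183
P = 4,974.7081; D_Mac = 5.51542 yrs; D_mod = 5.51542/(1+0.0885) = 5.06699 yrs.
ΔP/P ≈ -D_mod · Δy = -5.06699 × (-0.0195) = +0.098806 = +9.8806%.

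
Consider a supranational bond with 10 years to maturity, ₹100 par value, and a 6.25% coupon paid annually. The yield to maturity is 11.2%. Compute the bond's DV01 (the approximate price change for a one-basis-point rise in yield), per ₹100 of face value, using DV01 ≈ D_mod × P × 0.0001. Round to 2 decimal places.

₹0.05

Periodic yield y = 0.112.
  t   CF        PV=CF/(1+0.112)^t    t·PV
  1         6.25         5.6205         5.6205
  2         6.25         5.0544        10.1088
  3         6.25         4.5453        13.6360
  4         6.25         4.0875        16.3501
  5         6.25         3.6758        18.3792
  6         6.25         3.3056        19.8336
  7         6.25         2.9727        20.8087
  8         6.25         2.6733        21.3861
  9         6.25         2.4040        21.6361
  10      106.25        36.7520       367.5201
  Σ                     71.0912       515.2792
P = 71.0912; D_Mac = 7.24815 yrs; D_mod = 6.51812 yrs.
DV01 ≈ 6.51812 × 71.0912 × 0.0001 = 0.046338.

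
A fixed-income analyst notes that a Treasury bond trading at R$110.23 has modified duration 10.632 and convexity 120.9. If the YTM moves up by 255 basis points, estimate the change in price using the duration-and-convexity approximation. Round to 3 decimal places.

-R$25.552

Duration effect: -D_mod·Δy = -10.632 × (+0.0255) = -0.271116
Convexity effect: ½·C·(Δy)² = 0.5 × 120.9 × (0.0255)² = +0.0393076125
ΔP/P ≈ -0.271116 + 0.0393076125 = -0.2318083875
ΔP ≈ 110.23 × (-0.2318083875) = -25.552238554125.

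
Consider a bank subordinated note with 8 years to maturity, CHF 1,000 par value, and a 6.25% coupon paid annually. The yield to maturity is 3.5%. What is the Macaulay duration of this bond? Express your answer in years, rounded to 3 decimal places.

6.670 years

Periodic yield y = 0.035. Discount each cash flow and weight by its year:
  t   CF        PV=CF/(1+0.035)^t    t·PV
  1        62.50        60.3865        60.3865
  2        62.50        58.3444       116.6888
  3        62.50        56.3714       169.1143
  4        62.50        54.4651       217.8606
  5        62.50        52.6233       263.1166
  6        62.50        50.8438       305.0627
  7        62.50        49.1244       343.8710
  8     1,062.50       806.8748     6,454.9982
  Σ                  1,189.0338     7,931.0988
Price P = Σ PV = 1,189.0338.
Macaulay duration = Σ(t·PV) / P = 7,931.0988 / 1,189.0338 = 6.67020 years.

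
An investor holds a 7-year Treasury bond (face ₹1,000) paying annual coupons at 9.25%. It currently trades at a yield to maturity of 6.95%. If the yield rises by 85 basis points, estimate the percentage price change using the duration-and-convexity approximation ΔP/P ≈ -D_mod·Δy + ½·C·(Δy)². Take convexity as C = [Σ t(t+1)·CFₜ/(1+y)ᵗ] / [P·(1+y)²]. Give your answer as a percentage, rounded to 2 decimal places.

-4.28%

With y = 0.0695:
  t   CF        PV=CF/(1+0.0695)^t    t·PV        t(t+1)·PV
  1        92.50        86.4890        86.4890         172.9780
  2        92.50        80.8686       161.7373         485.2119
  3        92.50        75.6135       226.8405         907.3621
  4        92.50        70.6999       282.7995       1,413.9973
  5        92.50        66.1055       330.5276       1,983.1659
  6        92.50        61.8098       370.8585       2,596.0096
  7     1,092.50       682.5837     4,778.0860      38,224.6881
  Σ                  1,124.1700     6,237.3384      45,783.4128
P = 1,124.1700; D_Mac = 5.54839 yrs; D_mod = 5.18784 yrs; C = 35.60529.
Duration effect: -5.18784 × (+0.0085) = -0.044097
Convexity effect: 0.5 × 35.60529 × (0.0085)² = +0.0012862
ΔP/P ≈ -0.044097 + 0.0012862 = -0.042810 = -4.2810%.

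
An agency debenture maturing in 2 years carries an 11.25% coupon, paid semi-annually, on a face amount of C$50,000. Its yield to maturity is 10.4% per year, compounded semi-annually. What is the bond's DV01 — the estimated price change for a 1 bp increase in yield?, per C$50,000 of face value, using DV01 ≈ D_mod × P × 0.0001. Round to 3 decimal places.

Periodic yield y = 0.052.
  t   CF        PV=CF/(1+0.052)^t    t·PV
  1     2,812.50     2,673.4791     2,673.4791
  2     2,812.50     2,541.3299     5,082.6599
  3     2,812.50     2,415.7129     7,247.1386
  4    52,812.50    43,119.5050   172,478.0202
  Σ                 50,750.0269   187,481.2977
P = 50,750.0269; D_Mac = 3.69421 half-year periods = 1.84711 yrs; D_mod = 1.75580 yrs.
DV01 ≈ 1.75580 × 50,750.0269 × 0.0001 = 8.910708.

C$8.911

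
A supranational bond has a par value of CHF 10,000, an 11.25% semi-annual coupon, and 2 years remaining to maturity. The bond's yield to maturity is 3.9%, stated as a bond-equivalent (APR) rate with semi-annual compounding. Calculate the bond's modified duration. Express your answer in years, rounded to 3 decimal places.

1.821 years

Periodic yield y = 0.0195. First find Macaulay duration:
  t   CF        PV=CF/(1+0.0195)^t    t·PV
  1       562.50       551.7410       551.7410
  2       562.50       541.1879     1,082.3758
  3       562.50       530.8366     1,592.5097
  4    10,562.50     9,777.2743    39,109.0974
  Σ                 11,401.0399    42,335.7239
P = 11,401.0399; Macaulay duration = 42,335.7239 / 11,401.0399 = 3.71332 half-year periods = 1.85666 years.
Modified duration = D_Mac / (1 + y) = 1.85666 / 1.0195 = 1.82115 years.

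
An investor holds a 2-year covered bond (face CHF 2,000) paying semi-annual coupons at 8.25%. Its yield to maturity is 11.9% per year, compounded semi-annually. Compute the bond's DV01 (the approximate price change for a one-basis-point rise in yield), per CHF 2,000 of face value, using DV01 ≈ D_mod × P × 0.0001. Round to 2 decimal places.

Periodic yield y = 0.0595.
  t   CF        PV=CF/(1+0.0595)^t    t·PV
  1        82.50        77.8669        77.8669
  2        82.50        73.4940       146.9880
  3        82.50        69.3667       208.1001
  4     2,082.50     1,652.6511     6,610.6042
  Σ                  1,873.3787     7,043.5593
P = 1,873.3787; D_Mac = 3.75982 half-year periods = 1.87991 yrs; D_mod = 1.77434 yrs.
DV01 ≈ 1.77434 × 1,873.3787 × 0.0001 = 0.332400.

CHF 0.33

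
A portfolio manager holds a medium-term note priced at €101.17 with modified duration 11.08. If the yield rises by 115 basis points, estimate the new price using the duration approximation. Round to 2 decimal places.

Duration approximation: ΔP/P ≈ -D_mod · Δy = -11.08 × (+0.0115) = -0.127420.
New price ≈ 101.17 × (1 - 0.127420) = 88.2789186.

€88.28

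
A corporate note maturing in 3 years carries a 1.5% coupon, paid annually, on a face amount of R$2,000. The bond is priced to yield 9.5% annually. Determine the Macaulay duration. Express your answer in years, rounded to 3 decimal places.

Periodic yield y = 0.095. Discount each cash flow and weight by its year:
  t   CF        PV=CF/(1+0.095)^t    t·PV
  1        30.00        27.3973        27.3973
  2        30.00        25.0203        50.0407
  3     2,030.00     1,546.1573     4,638.4720
  Σ                  1,598.5749     4,715.9099
Price P = Σ PV = 1,598.5749.
Macaulay duration = Σ(t·PV) / P = 4,715.9099 / 1,598.5749 = 2.95007 years.

2.950 years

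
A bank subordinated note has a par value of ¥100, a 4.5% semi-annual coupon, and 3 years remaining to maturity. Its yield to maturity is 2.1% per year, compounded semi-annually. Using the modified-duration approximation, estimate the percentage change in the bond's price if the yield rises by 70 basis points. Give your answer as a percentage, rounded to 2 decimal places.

Periodic yield y = 0.0105. Modified duration first:
  t   CF        PV=CF/(1+0.0105)^t    t·PV
  1         2.25         2.2266         2.2266
  2         2.25         2.2035         4.4070
  3         2.25         2.1806         6.5418
  4         2.25         2.1579         8.6317
  5         2.25         2.1355        10.6775
  6       102.25        96.0385       576.2311
  Σ                    106.9426       608.7157
P = 106.9426; D_Mac = 5.69198 half-year periods = 2.84599 yrs; D_mod = 2.84599/(1+0.0105) = 2.81642 yrs.
ΔP/P ≈ -D_mod · Δy = -2.81642 × (+0.007) = -0.019715 = -1.9715%.

-1.97%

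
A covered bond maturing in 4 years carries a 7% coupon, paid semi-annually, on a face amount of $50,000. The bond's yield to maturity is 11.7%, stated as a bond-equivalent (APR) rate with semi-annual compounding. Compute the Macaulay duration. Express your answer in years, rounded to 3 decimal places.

Periodic yield y = 0.0585. Discount each cash flow and weight by its period:
  t   CF        PV=CF/(1+0.0585)^t    t·PV
  1     1,750.00     1,653.2829     1,653.2829
  2     1,750.00     1,561.9111     3,123.8223
  3     1,750.00     1,475.5892     4,426.7675
  4     1,750.00     1,394.0380     5,576.1518
  5     1,750.00     1,316.9938     6,584.9691
  6     1,750.00     1,244.2077     7,465.2460
  7     1,750.00     1,175.4442     8,228.1093
  8    51,750.00    32,838.5109   262,708.0872
  Σ                 42,659.9778   299,766.4362
Price P = Σ PV = 42,659.9778.
Macaulay duration = Σ(t·PV) / P = 299,766.4362 / 42,659.9778 = 7.02688 half-year periods.
In years: 7.02688 / 2 = 3.51344 years.

3.513 years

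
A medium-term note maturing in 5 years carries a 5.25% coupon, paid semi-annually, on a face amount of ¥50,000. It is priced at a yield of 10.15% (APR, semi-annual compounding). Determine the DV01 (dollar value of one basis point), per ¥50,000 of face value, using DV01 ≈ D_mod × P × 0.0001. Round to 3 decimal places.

¥16.950

Periodic yield y = 0.05075.
  t   CF        PV=CF/(1+0.05075)^t    t·PV
  1     1,312.50     1,249.1078     1,249.1078
  2     1,312.50     1,188.7773     2,377.5547
  3     1,312.50     1,131.3608     3,394.0823
  4     1,312.50     1,076.7174     4,306.8695
  5     1,312.50     1,024.7132     5,123.5659
  6     1,312.50       975.2207     5,851.3243
  7     1,312.50       928.1187     6,496.8309
  8     1,312.50       883.2916     7,066.3332
  9     1,312.50       840.6297     7,565.6672
  10   51,312.50    31,277.2951   312,772.9510
  Σ                 40,575.2323   356,204.2866
P = 40,575.2323; D_Mac = 8.77886 half-year periods = 4.38943 yrs; D_mod = 4.17743 yrs.
DV01 ≈ 4.17743 × 40,575.2323 × 0.0001 = 16.950002.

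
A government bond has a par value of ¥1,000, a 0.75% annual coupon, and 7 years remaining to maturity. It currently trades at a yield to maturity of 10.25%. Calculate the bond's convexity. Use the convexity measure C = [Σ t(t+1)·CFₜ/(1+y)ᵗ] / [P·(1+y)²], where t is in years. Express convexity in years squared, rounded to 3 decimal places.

44.121

With y = 0.1025:
  t   CF        PV=CF/(1+0.1025)^t    t·PV        t(t+1)·PV
  1         7.50         6.8027         6.8027          13.6054
  2         7.50         6.1703        12.3405          37.0216
  3         7.50         5.5966        16.7898          67.1594
  4         7.50         5.0763        20.3052         101.5259
  5         7.50         4.6043        23.0217         138.1305
  6         7.50         4.1763        25.0577         175.4038
  7     1,007.50       508.8560     3,561.9917      28,495.9339
  Σ                    541.2825     3,666.3095      29,028.7805
P = 541.2825.
Convexity = Σ t(t+1)·PV / [P·(1+y)²] = 29,028.7805 / (541.2825 × 1.215506) = 44.12123.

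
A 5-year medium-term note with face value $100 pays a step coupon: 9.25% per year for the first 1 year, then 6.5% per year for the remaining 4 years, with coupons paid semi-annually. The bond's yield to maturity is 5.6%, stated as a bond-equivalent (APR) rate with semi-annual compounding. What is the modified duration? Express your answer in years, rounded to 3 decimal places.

Periodic yield y = 0.028. First find Macaulay duration:
  t   CF        PV=CF/(1+0.028)^t    t·PV
  1        4.625         4.4990         4.4990
  2        4.625         4.3765         8.7530
  3        3.250         2.9916         8.9748
  4        3.250         2.9101        11.6405
  5        3.250         2.8309        14.1543
  6        3.250         2.7538        16.5225
  7        3.250         2.6787        18.7512
  8        3.250         2.6058        20.8463
  9        3.250         2.5348        22.8133
  10     103.250        78.3356       783.3555
  Σ                    106.5167       910.3104
P = 106.5167; Macaulay duration = 910.3104 / 106.5167 = 8.54617 half-year periods = 4.27309 years.
Modified duration = D_Mac / (1 + y) = 4.27309 / 1.028 = 4.15670 years.

4.157 years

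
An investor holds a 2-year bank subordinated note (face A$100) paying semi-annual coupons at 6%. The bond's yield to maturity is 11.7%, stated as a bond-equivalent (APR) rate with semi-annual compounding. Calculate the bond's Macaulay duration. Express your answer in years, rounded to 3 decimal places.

1.909 years

Periodic yield y = 0.0585. Discount each cash flow and weight by its period:
  t   CF        PV=CF/(1+0.0585)^t    t·PV
  1         3.00         2.8342         2.8342
  2         3.00         2.6776         5.3551
  3         3.00         2.5296         7.5887
  4       103.00        82.0491       328.1964
  Σ                     90.0904       343.9744
Price P = Σ PV = 90.0904.
Macaulay duration = Σ(t·PV) / P = 343.9744 / 90.0904 = 3.81810 half-year periods.
In years: 3.81810 / 2 = 1.90905 years.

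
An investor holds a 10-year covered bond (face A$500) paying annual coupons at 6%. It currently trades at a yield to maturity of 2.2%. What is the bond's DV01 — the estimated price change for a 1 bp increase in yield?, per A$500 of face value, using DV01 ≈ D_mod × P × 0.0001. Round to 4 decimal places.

A$0.5324

Periodic yield y = 0.022.
  t   CF        PV=CF/(1+0.022)^t    t·PV
  1        30.00        29.3542        29.3542
  2        30.00        28.7223        57.4446
  3        30.00        28.1040        84.3121
  4        30.00        27.4990       109.9962
  5        30.00        26.9071       134.5355
  6        30.00        26.3279       157.9673
  7        30.00        25.7611       180.3279
  8        30.00        25.2066       201.6527
  9        30.00        24.6640       221.9758
  10      530.00       426.3506     4,263.5063
  Σ                    668.8969     5,441.0727
P = 668.8969; D_Mac = 8.13440 yrs; D_mod = 7.95929 yrs.
DV01 ≈ 7.95929 × 668.8969 × 0.0001 = 0.532395.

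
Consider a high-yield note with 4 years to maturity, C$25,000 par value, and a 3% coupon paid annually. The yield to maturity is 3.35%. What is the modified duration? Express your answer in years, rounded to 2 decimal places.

3.70 years

Periodic yield y = 0.0335. First find Macaulay duration:
  t   CF        PV=CF/(1+0.0335)^t    t·PV
  1       750.00       725.6894       725.6894
  2       750.00       702.1668     1,404.3336
  3       750.00       679.4067     2,038.2201
  4    25,750.00    22,570.1949    90,280.7796
  Σ                 24,677.4578    94,449.0228
P = 24,677.4578; Macaulay duration = 94,449.0228 / 24,677.4578 = 3.82734 years.
Modified duration = D_Mac / (1 + y) = 3.82734 / 1.0335 = 3.70328 years.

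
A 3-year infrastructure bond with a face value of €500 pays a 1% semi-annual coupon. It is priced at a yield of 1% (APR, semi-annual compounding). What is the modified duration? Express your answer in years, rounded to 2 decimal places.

Periodic yield y = 0.005. First find Macaulay duration:
  t   CF        PV=CF/(1+0.005)^t    t·PV
  1         2.50         2.4876         2.4876
  2         2.50         2.4752         4.9504
  3         2.50         2.4629         7.3886
  4         2.50         2.4506         9.8025
  5         2.50         2.4384        12.1921
  6       502.50       487.6853     2,926.1120
  Σ                    500.0000     2,962.9332
P = 500.0000; Macaulay duration = 2,962.9332 / 500.0000 = 5.92587 half-year periods = 2.96293 years.
Modified duration = D_Mac / (1 + y) = 2.96293 / 1.005 = 2.94819 years.

2.95 years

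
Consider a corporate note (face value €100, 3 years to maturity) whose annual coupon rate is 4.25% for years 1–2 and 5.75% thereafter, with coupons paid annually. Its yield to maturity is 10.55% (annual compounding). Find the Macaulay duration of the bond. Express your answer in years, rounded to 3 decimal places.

2.870 years

Periodic yield y = 0.1055. Discount each cash flow and weight by its year:
  t   CF        PV=CF/(1+0.1055)^t    t·PV
  1         4.25         3.8444         3.8444
  2         4.25         3.4775         6.9551
  3       105.75        78.2716       234.8148
  Σ                     85.5935       245.6142
Price P = Σ PV = 85.5935.
Macaulay duration = Σ(t·PV) / P = 245.6142 / 85.5935 = 2.86954 years.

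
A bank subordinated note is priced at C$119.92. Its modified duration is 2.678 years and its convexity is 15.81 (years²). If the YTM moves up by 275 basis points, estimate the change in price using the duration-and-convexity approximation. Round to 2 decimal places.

Duration effect: -D_mod·Δy = -2.678 × (+0.0275) = -0.073645
Convexity effect: ½·C·(Δy)² = 0.5 × 15.81 × (0.0275)² = +0.00597815625
ΔP/P ≈ -0.073645 + 0.00597815625 = -0.06766684375
ΔP ≈ 119.92 × (-0.06766684375) = -8.1146079025.

-C$8.11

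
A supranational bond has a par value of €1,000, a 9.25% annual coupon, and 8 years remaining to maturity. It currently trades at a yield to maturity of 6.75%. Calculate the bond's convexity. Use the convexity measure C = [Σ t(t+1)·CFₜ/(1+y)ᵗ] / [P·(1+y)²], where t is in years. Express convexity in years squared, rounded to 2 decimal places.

43.89

With y = 0.0675:
  t   CF        PV=CF/(1+0.0675)^t    t·PV        t(t+1)·PV
  1        92.50        86.6511        86.6511         173.3021
  2        92.50        81.1719       162.3439         487.0317
  3        92.50        76.0393       228.1179         912.4715
  4        92.50        71.2312       284.9248       1,424.6238
  5        92.50        66.7271       333.6355       2,001.8133
  6        92.50        62.5078       375.0470       2,625.3289
  7        92.50        58.5553       409.8874       3,279.0993
  8     1,092.50       647.8558     5,182.8467      46,645.6203
  Σ                  1,150.7396     7,063.4542      57,549.2909
P = 1,150.7396.
Convexity = Σ t(t+1)·PV / [P·(1+y)²] = 57,549.2909 / (1,150.7396 × 1.139556) = 43.88612.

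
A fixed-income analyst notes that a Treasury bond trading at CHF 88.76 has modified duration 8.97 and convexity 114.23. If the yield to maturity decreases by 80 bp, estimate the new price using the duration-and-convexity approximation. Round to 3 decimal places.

CHF 95.454

Duration effect: -D_mod·Δy = -8.97 × (-0.008) = +0.071760
Convexity effect: ½·C·(Δy)² = 0.5 × 114.23 × (-0.008)² = +0.00365536
ΔP/P ≈ +0.071760 + 0.00365536 = +0.07541536
New price ≈ 88.76 × (1 + 0.07541536) = 95.4538673536.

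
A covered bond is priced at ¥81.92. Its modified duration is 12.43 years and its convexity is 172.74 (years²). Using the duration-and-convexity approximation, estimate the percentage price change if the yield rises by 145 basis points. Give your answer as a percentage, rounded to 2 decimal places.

Duration effect: -D_mod·Δy = -12.43 × (+0.0145) = -0.180235
Convexity effect: ½·C·(Δy)² = 0.5 × 172.74 × (0.0145)² = +0.0181592925
ΔP/P ≈ -0.180235 + 0.0181592925 = -0.1620757075
= -16.20757075%.

-16.21%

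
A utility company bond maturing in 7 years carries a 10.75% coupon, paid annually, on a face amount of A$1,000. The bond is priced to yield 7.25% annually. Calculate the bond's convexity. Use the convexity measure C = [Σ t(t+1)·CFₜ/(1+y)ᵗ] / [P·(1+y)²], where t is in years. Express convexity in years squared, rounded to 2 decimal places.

34.18

With y = 0.0725:
  t   CF        PV=CF/(1+0.0725)^t    t·PV        t(t+1)·PV
  1       107.50       100.2331       100.2331         200.4662
  2       107.50        93.4574       186.9149         560.7446
  3       107.50        87.1398       261.4194       1,045.6776
  4       107.50        81.2492       324.9969       1,624.9846
  5       107.50        75.7569       378.7843       2,272.7058
  6       107.50        70.6358       423.8146       2,966.7022
  7     1,107.50       678.5200     4,749.6397      37,997.1179
  Σ                  1,186.9922     6,425.8029      46,668.3988
P = 1,186.9922.
Convexity = Σ t(t+1)·PV / [P·(1+y)²] = 46,668.3988 / (1,186.9922 × 1.150256) = 34.18066.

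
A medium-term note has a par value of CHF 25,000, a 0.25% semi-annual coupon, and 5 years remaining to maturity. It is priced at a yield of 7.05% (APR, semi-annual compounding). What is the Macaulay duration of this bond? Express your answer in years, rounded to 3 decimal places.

4.965 years

Periodic yield y = 0.03525. Discount each cash flow and weight by its period:
  t   CF        PV=CF/(1+0.03525)^t    t·PV
  1        31.25        30.1859        30.1859
  2        31.25        29.1581        58.3162
  3        31.25        28.1653        84.4959
  4        31.25        27.2063       108.8251
  5        31.25        26.2799       131.3995
  6        31.25        25.3851       152.3105
  7        31.25        24.5207       171.6451
  8        31.25        23.6858       189.4864
  9        31.25        22.8793       205.9138
  10   25,031.25    17,702.3183   177,023.1833
  Σ                 17,939.7848   178,155.7617
Price P = Σ PV = 17,939.7848.
Macaulay duration = Σ(t·PV) / P = 178,155.7617 / 17,939.7848 = 9.93076 half-year periods.
In years: 9.93076 / 2 = 4.96538 years.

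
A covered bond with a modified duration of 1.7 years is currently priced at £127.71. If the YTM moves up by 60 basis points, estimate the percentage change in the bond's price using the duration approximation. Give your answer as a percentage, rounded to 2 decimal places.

-1.02%

Duration approximation: ΔP/P ≈ -D_mod · Δy = -1.7 × (+0.006) = -0.010200.
As a percentage: -1.0200%.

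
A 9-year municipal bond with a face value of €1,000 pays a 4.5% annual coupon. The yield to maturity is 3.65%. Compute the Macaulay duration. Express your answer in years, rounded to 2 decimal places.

Periodic yield y = 0.0365. Discount each cash flow and weight by its year:
  t   CF        PV=CF/(1+0.0365)^t    t·PV
  1        45.00        43.4153        43.4153
  2        45.00        41.8865        83.7730
  3        45.00        40.4115       121.2344
  4        45.00        38.9884       155.9536
  5        45.00        37.6154       188.0771
  6        45.00        36.2908       217.7449
  7        45.00        35.0128       245.0899
  8        45.00        33.7799       270.2390
  9     1,045.00       756.8199     6,811.3789
  Σ                  1,064.2205     8,136.9061
Price P = Σ PV = 1,064.2205.
Macaulay duration = Σ(t·PV) / P = 8,136.9061 / 1,064.2205 = 7.64588 years.

7.65 years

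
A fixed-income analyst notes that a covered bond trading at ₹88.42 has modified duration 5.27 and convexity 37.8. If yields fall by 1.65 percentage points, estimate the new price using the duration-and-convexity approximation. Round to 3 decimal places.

₹96.564

Duration effect: -D_mod·Δy = -5.27 × (-0.0165) = +0.086955
Convexity effect: ½·C·(Δy)² = 0.5 × 37.8 × (-0.0165)² = +0.005145525
ΔP/P ≈ +0.086955 + 0.005145525 = +0.092100525
New price ≈ 88.42 × (1 + 0.092100525) = 96.5635284205.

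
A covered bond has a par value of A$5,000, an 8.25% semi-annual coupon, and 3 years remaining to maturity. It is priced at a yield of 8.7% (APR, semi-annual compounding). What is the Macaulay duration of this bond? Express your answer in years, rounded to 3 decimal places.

Periodic yield y = 0.0435. Discount each cash flow and weight by its period:
  t   CF        PV=CF/(1+0.0435)^t    t·PV
  1       206.25       197.6521       197.6521
  2       206.25       189.4127       378.8254
  3       206.25       181.5167       544.5501
  4       206.25       173.9499       695.7995
  5       206.25       166.6985       833.4925
  6     5,206.25     4,032.4621    24,194.7728
  Σ                  4,941.6920    26,845.0925
Price P = Σ PV = 4,941.6920.
Macaulay duration = Σ(t·PV) / P = 26,845.0925 / 4,941.6920 = 5.43237 half-year periods.
In years: 5.43237 / 2 = 2.71618 years.

2.716 years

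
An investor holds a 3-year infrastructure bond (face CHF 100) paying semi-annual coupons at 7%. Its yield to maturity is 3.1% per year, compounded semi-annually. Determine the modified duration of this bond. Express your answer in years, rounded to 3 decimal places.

2.730 years

Periodic yield y = 0.0155. First find Macaulay duration:
  t   CF        PV=CF/(1+0.0155)^t    t·PV
  1         3.50         3.4466         3.4466
  2         3.50         3.3940         6.7879
  3         3.50         3.3422        10.0265
  4         3.50         3.2912        13.1646
  5         3.50         3.2409        16.2046
  6       103.50        94.3758       566.2550
  Σ                    111.0906       615.8852
P = 111.0906; Macaulay duration = 615.8852 / 111.0906 = 5.54399 half-year periods = 2.77199 years.
Modified duration = D_Mac / (1 + y) = 2.77199 / 1.0155 = 2.72968 years.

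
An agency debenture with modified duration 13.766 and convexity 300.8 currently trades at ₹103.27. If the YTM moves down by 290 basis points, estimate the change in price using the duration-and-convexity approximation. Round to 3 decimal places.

Duration effect: -D_mod·Δy = -13.766 × (-0.029) = +0.399214
Convexity effect: ½·C·(Δy)² = 0.5 × 300.8 × (-0.029)² = +0.1264864
ΔP/P ≈ +0.399214 + 0.1264864 = +0.5257004
ΔP ≈ 103.27 × (+0.5257004) = +54.289080308.

+₹54.289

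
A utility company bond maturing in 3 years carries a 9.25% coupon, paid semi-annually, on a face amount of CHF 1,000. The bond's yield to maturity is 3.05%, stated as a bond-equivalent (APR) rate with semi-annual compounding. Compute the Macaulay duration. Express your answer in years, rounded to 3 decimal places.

Periodic yield y = 0.01525. Discount each cash flow and weight by its period:
  t   CF        PV=CF/(1+0.01525)^t    t·PV
  1        46.25        45.5553        45.5553
  2        46.25        44.8710        89.7420
  3        46.25        44.1970       132.5910
  4        46.25        43.5331       174.1325
  5        46.25        42.8792       214.3960
  6     1,046.25       955.4269     5,732.5616
  Σ                  1,176.4625     6,388.9784
Price P = Σ PV = 1,176.4625.
Macaulay duration = Σ(t·PV) / P = 6,388.9784 / 1,176.4625 = 5.43067 half-year periods.
In years: 5.43067 / 2 = 2.71533 years.

2.715 years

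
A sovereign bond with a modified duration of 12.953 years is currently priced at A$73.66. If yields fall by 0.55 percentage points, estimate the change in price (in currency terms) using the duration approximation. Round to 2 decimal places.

Duration approximation: ΔP/P ≈ -D_mod · Δy = -12.953 × (-0.0055) = +0.0712415.
ΔP ≈ 73.66 × (+0.0712415) = +5.24764889.

+A$5.25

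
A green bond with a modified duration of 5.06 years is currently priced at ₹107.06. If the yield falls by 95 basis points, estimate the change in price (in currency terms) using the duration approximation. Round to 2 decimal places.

+₹5.15

Duration approximation: ΔP/P ≈ -D_mod · Δy = -5.06 × (-0.0095) = +0.048070.
ΔP ≈ 107.06 × (+0.048070) = +5.1463742.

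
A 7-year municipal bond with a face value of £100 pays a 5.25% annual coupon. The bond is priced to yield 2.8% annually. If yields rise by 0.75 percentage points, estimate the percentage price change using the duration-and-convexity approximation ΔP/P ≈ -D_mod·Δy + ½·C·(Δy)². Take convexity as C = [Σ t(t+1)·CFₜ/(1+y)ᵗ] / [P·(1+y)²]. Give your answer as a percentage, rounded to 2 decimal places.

-4.33%

With y = 0.028:
  t   CF        PV=CF/(1+0.028)^t    t·PV        t(t+1)·PV
  1         5.25         5.1070         5.1070          10.2140
  2         5.25         4.9679         9.9358          29.8074
  3         5.25         4.8326        14.4978          57.9911
  4         5.25         4.7010        18.8039          94.0193
  5         5.25         4.5729        22.8646         137.1876
  6         5.25         4.4484        26.6902         186.8314
  7       105.25        86.7502       607.2511       4,858.0092
  Σ                    115.3799       705.1504       5,374.0600
P = 115.3799; D_Mac = 6.11155 yrs; D_mod = 5.94509 yrs; C = 44.07437.
Duration effect: -5.94509 × (+0.0075) = -0.044588
Convexity effect: 0.5 × 44.07437 × (0.0075)² = +0.0012396
ΔP/P ≈ -0.044588 + 0.0012396 = -0.043349 = -4.3349%.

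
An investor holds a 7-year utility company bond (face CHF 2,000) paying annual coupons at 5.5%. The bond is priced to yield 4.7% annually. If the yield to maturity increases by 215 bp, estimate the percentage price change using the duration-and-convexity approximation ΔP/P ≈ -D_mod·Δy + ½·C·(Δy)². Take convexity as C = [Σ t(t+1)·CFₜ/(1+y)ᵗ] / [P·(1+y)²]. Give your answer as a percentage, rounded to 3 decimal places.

-11.402%

With y = 0.047:
  t   CF        PV=CF/(1+0.047)^t    t·PV        t(t+1)·PV
  1       110.00       105.0621       105.0621         210.1242
  2       110.00       100.3458       200.6917         602.0750
  3       110.00        95.8413       287.5239       1,150.0955
  4       110.00        91.5390       366.1558       1,830.7791
  5       110.00        87.4298       437.1488       2,622.8927
  6       110.00        83.5050       501.0301       3,507.2109
  7     2,110.00     1,529.8741    10,709.1185      85,672.9479
  Σ                  2,093.5970    12,606.7308      95,596.1253
P = 2,093.5970; D_Mac = 6.02157 yrs; D_mod = 5.75126 yrs; C = 41.65372.
Duration effect: -5.75126 × (+0.0215) = -0.123652
Convexity effect: 0.5 × 41.65372 × (0.0215)² = +0.0096272
ΔP/P ≈ -0.123652 + 0.0096272 = -0.114025 = -11.4025%.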